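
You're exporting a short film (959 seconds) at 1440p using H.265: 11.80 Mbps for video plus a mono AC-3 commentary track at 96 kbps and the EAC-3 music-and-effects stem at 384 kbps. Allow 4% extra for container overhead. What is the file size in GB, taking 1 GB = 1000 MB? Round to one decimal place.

1.5 GB

Audio total: 96 + 384 = 480 kbps = 0.480 Mbps.
Total bitrate: 11.80 + 0.480 = 12.280 Mbps.
Stream data: 12.280 Mbps × 959 s = 11776.5 Mb.
With 4% container overhead: ×1.04.
12,248 Mb ÷ 8 = 1,531 MB → 1.531 GB.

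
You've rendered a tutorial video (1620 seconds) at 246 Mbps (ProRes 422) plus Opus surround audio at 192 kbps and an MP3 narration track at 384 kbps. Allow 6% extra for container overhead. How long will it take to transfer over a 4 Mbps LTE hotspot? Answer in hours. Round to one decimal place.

Audio total: 192 + 384 = 576 kbps = 0.576 Mbps.
Total bitrate: 246.576 Mbps.
File: 246.576 Mbps × 1620 s = 399453.1 Mb.
With 6% container overhead: ×1.06. → 423420.3 Mb.
At 4 Mbps: 423420.3 / 4 = 105855.1 s ≈ 29.4 hours.

29.4 hours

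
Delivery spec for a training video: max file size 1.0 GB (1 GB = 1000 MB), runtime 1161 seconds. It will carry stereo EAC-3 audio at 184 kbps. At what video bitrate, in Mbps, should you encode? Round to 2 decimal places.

6.71 Mbps

Budget: 1.0 GB = 8000.0 Mb.
Total bitrate budget: 8000.0 Mb / 1161 s = 6.891 Mbps.
Audio: 184 kbps = 0.184 Mbps.
Video: 6.891 − 0.184 = 6.707 Mbps.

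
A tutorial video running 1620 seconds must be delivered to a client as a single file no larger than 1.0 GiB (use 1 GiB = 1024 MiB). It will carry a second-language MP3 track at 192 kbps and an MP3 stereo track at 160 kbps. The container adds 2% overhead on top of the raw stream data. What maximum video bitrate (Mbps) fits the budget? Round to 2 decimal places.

Budget: 1.0 GiB = 8589.9 Mb.
Stream payload after overhead: 8589.9 / 1.02 = 8421.5 Mb.
Total bitrate budget: 8421.5 Mb / 1620 s = 5.198 Mbps.
Audio total: 192 + 160 = 352 kbps = 0.352 Mbps.
Video: 5.198 − 0.352 = 4.846 Mbps.

4.85 Mbps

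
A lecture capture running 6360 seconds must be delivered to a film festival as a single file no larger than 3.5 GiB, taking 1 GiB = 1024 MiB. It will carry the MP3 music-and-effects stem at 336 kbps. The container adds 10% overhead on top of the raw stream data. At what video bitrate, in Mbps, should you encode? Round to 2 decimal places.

Budget: 3.5 GiB = 30064.8 Mb.
Stream payload after overhead: 30064.8 / 1.10 = 27331.6 Mb.
Total bitrate budget: 27331.6 Mb / 6360 s = 4.297 Mbps.
Audio: 336 kbps = 0.336 Mbps.
Video: 4.297 − 0.336 = 3.961 Mbps.

3.96 Mbps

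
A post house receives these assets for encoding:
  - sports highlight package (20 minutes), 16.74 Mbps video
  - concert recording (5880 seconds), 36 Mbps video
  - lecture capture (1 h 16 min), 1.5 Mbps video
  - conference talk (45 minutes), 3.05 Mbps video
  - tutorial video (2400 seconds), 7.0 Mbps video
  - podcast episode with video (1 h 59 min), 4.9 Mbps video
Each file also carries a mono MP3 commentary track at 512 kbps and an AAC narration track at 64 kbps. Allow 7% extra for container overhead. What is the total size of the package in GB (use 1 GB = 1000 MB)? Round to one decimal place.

Audio total: 512 + 64 = 576 kbps = 0.576 Mbps.
sports highlight package: 17.316 Mbps × 1200 s × 1.07 = 22233.7 Mb
concert recording: 36.576 Mbps × 5880 s × 1.07 = 230121.6 Mb
lecture capture: 2.076 Mbps × 4560 s × 1.07 = 10129.2 Mb
conference talk: 3.626 Mbps × 2700 s × 1.07 = 10475.5 Mb
tutorial video: 7.576 Mbps × 2400 s × 1.07 = 19455.2 Mb
podcast episode with video: 5.476 Mbps × 7140 s × 1.07 = 41835.5 Mb
Total: 334250.8 Mb = 41781.3 MB.
= 41.78 GB.

41.8 GB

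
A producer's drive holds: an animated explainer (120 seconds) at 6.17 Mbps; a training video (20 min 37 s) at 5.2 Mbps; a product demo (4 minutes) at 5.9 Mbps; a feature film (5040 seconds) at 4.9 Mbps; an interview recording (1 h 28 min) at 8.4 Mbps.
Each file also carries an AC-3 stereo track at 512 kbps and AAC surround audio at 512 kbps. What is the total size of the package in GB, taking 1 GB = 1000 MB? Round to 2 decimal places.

11.23 GB

Audio total: 512 + 512 = 1024 kbps = 1.024 Mbps.
animated explainer: 7.194 Mbps × 120 s = 863.3 Mb
training video: 6.224 Mbps × 1237 s = 7699.1 Mb
product demo: 6.924 Mbps × 240 s = 1661.8 Mb
feature film: 5.924 Mbps × 5040 s = 29857.0 Mb
interview recording: 9.424 Mbps × 5280 s = 49758.7 Mb
Total: 89839.8 Mb = 11230.0 MB.
= 11.23 GB.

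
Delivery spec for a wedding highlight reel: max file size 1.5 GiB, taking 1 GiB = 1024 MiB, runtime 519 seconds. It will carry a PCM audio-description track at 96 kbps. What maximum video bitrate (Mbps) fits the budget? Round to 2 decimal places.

Budget: 1.5 GiB = 12884.9 Mb.
Total bitrate budget: 12884.9 Mb / 519 s = 24.826 Mbps.
Audio: 96 kbps = 0.096 Mbps.
Video: 24.826 − 0.096 = 24.730 Mbps.

24.73 Mbps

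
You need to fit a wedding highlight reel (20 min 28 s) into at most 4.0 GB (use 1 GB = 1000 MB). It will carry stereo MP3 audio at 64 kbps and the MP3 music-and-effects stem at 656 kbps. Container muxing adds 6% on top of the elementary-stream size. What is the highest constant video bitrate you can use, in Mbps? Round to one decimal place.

Budget: 4.0 GB = 32000.0 Mb.
Stream payload after overhead: 32000.0 / 1.06 = 30188.7 Mb.
20 min 28 s = 1228 s
Total bitrate budget: 30188.7 Mb / 1228 s = 24.584 Mbps.
Audio total: 64 + 656 = 720 kbps = 0.720 Mbps.
Video: 24.584 − 0.720 = 23.864 Mbps.

23.9 Mbps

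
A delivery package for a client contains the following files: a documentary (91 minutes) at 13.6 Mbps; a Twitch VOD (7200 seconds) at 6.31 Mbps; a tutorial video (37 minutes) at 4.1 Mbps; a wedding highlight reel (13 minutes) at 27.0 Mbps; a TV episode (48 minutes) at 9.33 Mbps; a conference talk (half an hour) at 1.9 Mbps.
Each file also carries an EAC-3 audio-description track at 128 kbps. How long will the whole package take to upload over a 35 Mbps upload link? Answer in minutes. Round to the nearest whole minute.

87 minutes

Audio: 128 kbps = 0.128 Mbps.
documentary: 13.728 Mbps × 5460 s = 74954.9 Mb
Twitch VOD: 6.438 Mbps × 7200 s = 46353.6 Mb
tutorial video: 4.228 Mbps × 2220 s = 9386.2 Mb
wedding highlight reel: 27.128 Mbps × 780 s = 21159.8 Mb
TV episode: 9.458 Mbps × 2880 s = 27239.0 Mb
conference talk: 2.028 Mbps × 1800 s = 3650.4 Mb
Total: 182743.9 Mb = 22843.0 MB.
At 35 Mbps: 182743.9 / 35 = 5221 s ≈ 87 minutes.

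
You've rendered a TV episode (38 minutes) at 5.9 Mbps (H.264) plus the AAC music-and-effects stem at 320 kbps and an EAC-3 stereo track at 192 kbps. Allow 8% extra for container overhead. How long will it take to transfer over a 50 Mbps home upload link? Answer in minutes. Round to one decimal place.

38 min = 2280 s
Audio total: 320 + 192 = 512 kbps = 0.512 Mbps.
Total bitrate: 6.412 Mbps.
File: 6.412 Mbps × 2280 s = 14619.4 Mb.
With 8% container overhead: ×1.08. → 15788.9 Mb.
At 50 Mbps: 15788.9 / 50 = 315.8 s ≈ 5.26 minutes.

5.3 minutes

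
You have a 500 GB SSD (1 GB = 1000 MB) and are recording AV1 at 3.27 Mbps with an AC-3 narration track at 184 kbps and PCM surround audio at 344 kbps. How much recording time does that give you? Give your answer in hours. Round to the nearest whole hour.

Audio total: 184 + 344 = 528 kbps = 0.528 Mbps.
Total bitrate: 3.27 + 0.528 = 3.798 Mbps.
Capacity: 500 GB = 4,000,000 Mb.
Recording time: 4,000,000 / 3.798 = 1,053,186 s ≈ 293 hours.

293 hours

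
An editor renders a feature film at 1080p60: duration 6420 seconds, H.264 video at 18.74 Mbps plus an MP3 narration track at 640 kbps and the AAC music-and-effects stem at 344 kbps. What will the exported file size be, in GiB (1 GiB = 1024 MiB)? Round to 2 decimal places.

Audio total: 640 + 344 = 984 kbps = 0.984 Mbps.
Total bitrate: 18.74 + 0.984 = 19.724 Mbps.
Stream data: 19.724 Mbps × 6420 s = 126628.1 Mb.
126,628 Mb = 15,828,510,000 bytes ÷ 1,073,741,824 = 14.74 GiB.

14.74 GiB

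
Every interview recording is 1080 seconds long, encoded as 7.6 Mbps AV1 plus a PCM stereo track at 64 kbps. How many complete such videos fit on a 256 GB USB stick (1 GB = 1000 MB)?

Audio: 64 kbps = 0.064 Mbps.
Total bitrate: 7.664 Mbps.
Per item: 7.664 Mbps × 1080 s = 8,277 Mb = 1,035 MB.
Capacity: 256 GB = 2,048,000 Mb; 247.43 items → 247 complete.

247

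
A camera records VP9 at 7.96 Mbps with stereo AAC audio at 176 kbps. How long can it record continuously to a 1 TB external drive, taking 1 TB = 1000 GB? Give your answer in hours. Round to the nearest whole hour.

273 hours

Audio: 176 kbps = 0.176 Mbps.
Total bitrate: 7.96 + 0.176 = 8.136 Mbps.
Capacity: 1 TB = 8,000,000 Mb.
Recording time: 8,000,000 / 8.136 = 983,284 s ≈ 273 hours.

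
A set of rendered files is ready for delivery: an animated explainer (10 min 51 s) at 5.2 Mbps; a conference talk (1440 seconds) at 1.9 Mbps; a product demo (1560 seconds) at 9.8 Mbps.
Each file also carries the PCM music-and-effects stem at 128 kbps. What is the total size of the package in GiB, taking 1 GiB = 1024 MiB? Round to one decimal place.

Audio: 128 kbps = 0.128 Mbps.
animated explainer: 5.328 Mbps × 651 s = 3468.5 Mb
conference talk: 2.028 Mbps × 1440 s = 2920.3 Mb
product demo: 9.928 Mbps × 1560 s = 15487.7 Mb
Total: 21876.5 Mb = 2734.6 MB.
= 2.547 GiB.

2.5 GiB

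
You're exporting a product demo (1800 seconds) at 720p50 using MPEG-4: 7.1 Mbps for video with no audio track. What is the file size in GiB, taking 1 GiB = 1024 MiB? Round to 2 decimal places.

1.49 GiB

Total bitrate: 7.1 Mbps.
Stream data: 7.100 Mbps × 1800 s = 12780.0 Mb.
12,780 Mb = 1,597,500,000 bytes ÷ 1,073,741,824 = 1.488 GiB.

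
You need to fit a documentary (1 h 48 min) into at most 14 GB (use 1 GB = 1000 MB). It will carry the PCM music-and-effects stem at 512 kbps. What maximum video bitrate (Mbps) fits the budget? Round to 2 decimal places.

Budget: 14 GB = 112000.0 Mb.
1 h 48 min = 108 min = 6480 s
Total bitrate budget: 112000.0 Mb / 6480 s = 17.284 Mbps.
Audio: 512 kbps = 0.512 Mbps.
Video: 17.284 − 0.512 = 16.772 Mbps.

16.77 Mbps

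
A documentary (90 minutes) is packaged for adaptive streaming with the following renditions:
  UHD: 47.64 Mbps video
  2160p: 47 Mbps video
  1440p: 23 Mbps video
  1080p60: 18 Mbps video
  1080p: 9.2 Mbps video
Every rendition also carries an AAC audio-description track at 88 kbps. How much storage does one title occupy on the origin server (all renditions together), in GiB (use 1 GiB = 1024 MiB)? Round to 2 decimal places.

91.33 GiB

90 min = 5400 s
Audio: 88 kbps = 0.088 Mbps.
Sum of rendition bitrates: (47.64+0.088) + (47+0.088) + (23+0.088) + (18+0.088) + (9.2+0.088) = 145.280 Mbps.
× 5400 s = 784,512 Mb = 98,064 MB = 91.33 GiB.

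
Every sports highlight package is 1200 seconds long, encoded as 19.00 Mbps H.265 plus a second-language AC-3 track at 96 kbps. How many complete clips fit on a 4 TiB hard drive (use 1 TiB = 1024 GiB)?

Audio: 96 kbps = 0.096 Mbps.
Total bitrate: 19.096 Mbps.
Per item: 19.096 Mbps × 1200 s = 22,915 Mb = 2,864 MB.
Capacity: 4 TiB = 35,184,372 Mb; 1535.42 items → 1535 complete.

1535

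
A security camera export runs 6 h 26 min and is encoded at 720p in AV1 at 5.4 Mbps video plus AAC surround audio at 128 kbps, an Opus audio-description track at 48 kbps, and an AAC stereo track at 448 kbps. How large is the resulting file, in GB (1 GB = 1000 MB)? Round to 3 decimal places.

6 h 26 min = 386 min = 23160 s
Audio total: 128 + 48 + 448 = 624 kbps = 0.624 Mbps.
Total bitrate: 5.4 + 0.624 = 6.024 Mbps.
Stream data: 6.024 Mbps × 23160 s = 139515.8 Mb.
139,516 Mb ÷ 8 = 17,439 MB → 17.44 GB.

17.439 GB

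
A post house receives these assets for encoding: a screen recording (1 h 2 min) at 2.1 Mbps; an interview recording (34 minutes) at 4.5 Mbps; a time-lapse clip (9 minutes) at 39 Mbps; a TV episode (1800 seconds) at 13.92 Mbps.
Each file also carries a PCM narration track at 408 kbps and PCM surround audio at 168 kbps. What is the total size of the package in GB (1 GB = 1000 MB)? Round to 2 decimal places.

8.47 GB

Audio total: 408 + 168 = 576 kbps = 0.576 Mbps.
screen recording: 2.676 Mbps × 3720 s = 9954.7 Mb
interview recording: 5.076 Mbps × 2040 s = 10355.0 Mb
time-lapse clip: 39.576 Mbps × 540 s = 21371.0 Mb
TV episode: 14.496 Mbps × 1800 s = 26092.8 Mb
Total: 67773.6 Mb = 8471.7 MB.
= 8.472 GB.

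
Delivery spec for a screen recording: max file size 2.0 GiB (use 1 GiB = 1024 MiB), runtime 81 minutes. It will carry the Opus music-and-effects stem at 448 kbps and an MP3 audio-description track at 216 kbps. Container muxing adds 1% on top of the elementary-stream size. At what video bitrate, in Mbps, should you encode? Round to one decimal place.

Budget: 2.0 GiB = 17179.9 Mb.
Stream payload after overhead: 17179.9 / 1.01 = 17009.8 Mb.
81 min = 4860 s
Total bitrate budget: 17009.8 Mb / 4860 s = 3.500 Mbps.
Audio total: 448 + 216 = 664 kbps = 0.664 Mbps.
Video: 3.500 − 0.664 = 2.836 Mbps.

2.8 Mbps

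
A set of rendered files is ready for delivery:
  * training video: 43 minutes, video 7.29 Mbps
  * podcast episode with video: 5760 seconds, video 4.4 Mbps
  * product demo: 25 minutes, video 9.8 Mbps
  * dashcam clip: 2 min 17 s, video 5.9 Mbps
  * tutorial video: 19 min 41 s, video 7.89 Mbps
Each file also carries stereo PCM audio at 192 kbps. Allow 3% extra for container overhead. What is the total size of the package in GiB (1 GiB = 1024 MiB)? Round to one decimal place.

8.5 GiB

Audio: 192 kbps = 0.192 Mbps.
training video: 7.482 Mbps × 2580 s × 1.03 = 19882.7 Mb
podcast episode with video: 4.592 Mbps × 5760 s × 1.03 = 27243.4 Mb
product demo: 9.992 Mbps × 1500 s × 1.03 = 15437.6 Mb
dashcam clip: 6.092 Mbps × 137 s × 1.03 = 859.6 Mb
tutorial video: 8.082 Mbps × 1181 s × 1.03 = 9831.2 Mb
Total: 73254.6 Mb = 9156.8 MB.
= 8.528 GiB.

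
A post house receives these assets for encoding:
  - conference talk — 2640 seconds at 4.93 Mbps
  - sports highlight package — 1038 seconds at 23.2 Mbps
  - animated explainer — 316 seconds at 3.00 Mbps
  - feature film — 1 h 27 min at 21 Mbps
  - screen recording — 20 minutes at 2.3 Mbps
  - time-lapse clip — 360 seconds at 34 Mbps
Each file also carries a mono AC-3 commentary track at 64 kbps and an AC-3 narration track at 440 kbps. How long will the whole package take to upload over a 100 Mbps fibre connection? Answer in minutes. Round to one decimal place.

Audio total: 64 + 440 = 504 kbps = 0.504 Mbps.
conference talk: 5.434 Mbps × 2640 s = 14345.8 Mb
sports highlight package: 23.704 Mbps × 1038 s = 24604.8 Mb
animated explainer: 3.504 Mbps × 316 s = 1107.3 Mb
feature film: 21.504 Mbps × 5220 s = 112250.9 Mb
screen recording: 2.804 Mbps × 1200 s = 3364.8 Mb
time-lapse clip: 34.504 Mbps × 360 s = 12421.4 Mb
Total: 168094.9 Mb = 21011.9 MB.
At 100 Mbps: 168094.9 / 100 = 1681 s ≈ 28 minutes.

28.0 minutes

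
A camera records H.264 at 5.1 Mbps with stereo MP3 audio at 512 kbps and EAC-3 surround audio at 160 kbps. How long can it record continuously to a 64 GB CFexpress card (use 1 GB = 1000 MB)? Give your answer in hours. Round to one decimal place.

Audio total: 512 + 160 = 672 kbps = 0.672 Mbps.
Total bitrate: 5.1 + 0.672 = 5.772 Mbps.
Capacity: 64 GB = 512,000 Mb.
Recording time: 512,000 / 5.772 = 88,704 s ≈ 24.6 hours.

24.6 hours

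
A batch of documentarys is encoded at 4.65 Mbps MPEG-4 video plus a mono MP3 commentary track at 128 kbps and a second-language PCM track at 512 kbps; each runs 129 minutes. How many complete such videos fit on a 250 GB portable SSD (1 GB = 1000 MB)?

129 min = 7740 s
Audio total: 128 + 512 = 640 kbps = 0.640 Mbps.
Total bitrate: 5.290 Mbps.
Per item: 5.290 Mbps × 7740 s = 40,945 Mb = 5,118 MB.
Capacity: 250 GB = 2,000,000 Mb; 48.85 items → 48 complete.

48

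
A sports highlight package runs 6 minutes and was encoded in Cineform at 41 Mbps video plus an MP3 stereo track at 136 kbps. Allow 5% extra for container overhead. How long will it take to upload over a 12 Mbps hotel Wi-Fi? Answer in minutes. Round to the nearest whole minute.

22 minutes

6 min = 360 s
Audio: 136 kbps = 0.136 Mbps.
Total bitrate: 41.136 Mbps.
File: 41.136 Mbps × 360 s = 14809.0 Mb.
With 5% container overhead: ×1.05. → 15549.4 Mb.
At 12 Mbps: 15549.4 / 12 = 1295.8 s ≈ 21.6 minutes.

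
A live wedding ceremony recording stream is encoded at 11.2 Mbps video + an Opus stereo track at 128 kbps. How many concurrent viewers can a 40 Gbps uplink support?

3531

Audio: 128 kbps = 0.128 Mbps.
Per-viewer media rate: 11.328 Mbps.
40 Gbps = 40,000 Mbps; 40,000 / 11.328 = 3531.07 → 3531 viewers.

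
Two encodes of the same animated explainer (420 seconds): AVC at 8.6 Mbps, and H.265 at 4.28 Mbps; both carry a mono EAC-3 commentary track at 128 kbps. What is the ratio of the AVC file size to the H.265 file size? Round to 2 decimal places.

Audio: 128 kbps = 0.128 Mbps.
AVC: 8.728 Mbps × 420 s = 3665.8 Mb = 458.220 MB.
H.265: 4.408 Mbps × 420 s = 1851.4 Mb = 231.420 MB.
Ratio: 458.220 / 231.420 = 1.980.

1.98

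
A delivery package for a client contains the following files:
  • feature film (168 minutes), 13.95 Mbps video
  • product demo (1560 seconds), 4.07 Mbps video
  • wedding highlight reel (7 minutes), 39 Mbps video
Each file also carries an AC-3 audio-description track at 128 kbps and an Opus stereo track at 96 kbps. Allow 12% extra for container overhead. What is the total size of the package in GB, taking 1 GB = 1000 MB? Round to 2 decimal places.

23.25 GB

Audio total: 128 + 96 = 224 kbps = 0.224 Mbps.
feature film: 14.174 Mbps × 10080 s × 1.12 = 160018.8 Mb
product demo: 4.294 Mbps × 1560 s × 1.12 = 7502.5 Mb
wedding highlight reel: 39.224 Mbps × 420 s × 1.12 = 18451.0 Mb
Total: 185972.2 Mb = 23246.5 MB.
= 23.25 GB.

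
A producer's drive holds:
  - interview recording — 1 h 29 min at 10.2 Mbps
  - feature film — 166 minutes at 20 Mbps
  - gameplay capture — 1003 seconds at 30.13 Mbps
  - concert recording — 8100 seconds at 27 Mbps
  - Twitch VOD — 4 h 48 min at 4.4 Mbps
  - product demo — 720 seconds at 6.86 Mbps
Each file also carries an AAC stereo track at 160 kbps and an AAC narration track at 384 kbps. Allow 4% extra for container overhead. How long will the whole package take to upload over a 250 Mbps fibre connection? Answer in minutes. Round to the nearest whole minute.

Audio total: 160 + 384 = 544 kbps = 0.544 Mbps.
interview recording: 10.744 Mbps × 5340 s × 1.04 = 59667.9 Mb
feature film: 20.544 Mbps × 9960 s × 1.04 = 212803.0 Mb
gameplay capture: 30.674 Mbps × 1003 s × 1.04 = 31996.7 Mb
concert recording: 27.544 Mbps × 8100 s × 1.04 = 232030.7 Mb
Twitch VOD: 4.944 Mbps × 17280 s × 1.04 = 88849.6 Mb
product demo: 7.404 Mbps × 720 s × 1.04 = 5544.1 Mb
Total: 630891.9 Mb = 78861.5 MB.
At 250 Mbps: 630891.9 / 250 = 2524 s ≈ 42.1 minutes.

42 minutes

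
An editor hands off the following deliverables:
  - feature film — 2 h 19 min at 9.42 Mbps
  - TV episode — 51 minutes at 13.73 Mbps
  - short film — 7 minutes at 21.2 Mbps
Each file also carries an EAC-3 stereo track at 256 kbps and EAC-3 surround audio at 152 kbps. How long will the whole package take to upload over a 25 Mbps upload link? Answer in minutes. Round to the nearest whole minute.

90 minutes

Audio total: 256 + 152 = 408 kbps = 0.408 Mbps.
feature film: 9.828 Mbps × 8340 s = 81965.5 Mb
TV episode: 14.138 Mbps × 3060 s = 43262.3 Mb
short film: 21.608 Mbps × 420 s = 9075.4 Mb
Total: 134303.2 Mb = 16787.9 MB.
At 25 Mbps: 134303.2 / 25 = 5372 s ≈ 89.5 minutes.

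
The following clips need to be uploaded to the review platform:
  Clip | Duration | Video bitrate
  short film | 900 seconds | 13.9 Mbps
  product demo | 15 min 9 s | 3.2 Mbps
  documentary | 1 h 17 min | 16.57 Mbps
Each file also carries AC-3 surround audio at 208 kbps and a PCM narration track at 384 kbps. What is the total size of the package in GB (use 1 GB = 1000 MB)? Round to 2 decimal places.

11.97 GB

Audio total: 208 + 384 = 592 kbps = 0.592 Mbps.
short film: 14.492 Mbps × 900 s = 13042.8 Mb
product demo: 3.792 Mbps × 909 s = 3446.9 Mb
documentary: 17.162 Mbps × 4620 s = 79288.4 Mb
Total: 95778.2 Mb = 11972.3 MB.
= 11.97 GB.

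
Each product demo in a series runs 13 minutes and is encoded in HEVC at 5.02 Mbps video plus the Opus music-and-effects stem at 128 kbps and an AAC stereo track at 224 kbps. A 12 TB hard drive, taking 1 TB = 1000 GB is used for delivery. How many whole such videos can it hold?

13 min = 780 s
Audio total: 128 + 224 = 352 kbps = 0.352 Mbps.
Total bitrate: 5.372 Mbps.
Per item: 5.372 Mbps × 780 s = 4,190 Mb = 523.8 MB.
Capacity: 12 TB = 96,000,000 Mb; 22910.82 items → 22910 complete.

22910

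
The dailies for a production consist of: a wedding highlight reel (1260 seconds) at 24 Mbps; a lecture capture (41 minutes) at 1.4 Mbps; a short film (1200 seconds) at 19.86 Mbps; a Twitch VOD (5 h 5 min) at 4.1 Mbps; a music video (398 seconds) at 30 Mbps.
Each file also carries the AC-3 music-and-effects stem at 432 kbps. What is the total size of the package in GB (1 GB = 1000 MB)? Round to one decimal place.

19.3 GB

Audio: 432 kbps = 0.432 Mbps.
wedding highlight reel: 24.432 Mbps × 1260 s = 30784.3 Mb
lecture capture: 1.832 Mbps × 2460 s = 4506.7 Mb
short film: 20.292 Mbps × 1200 s = 24350.4 Mb
Twitch VOD: 4.532 Mbps × 18300 s = 82935.6 Mb
music video: 30.432 Mbps × 398 s = 12111.9 Mb
Total: 154689.0 Mb = 19336.1 MB.
= 19.34 GB.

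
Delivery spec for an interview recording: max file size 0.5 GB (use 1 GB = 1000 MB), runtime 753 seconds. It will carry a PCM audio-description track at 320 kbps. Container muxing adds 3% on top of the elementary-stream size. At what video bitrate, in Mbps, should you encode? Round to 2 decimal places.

4.84 Mbps

Budget: 0.5 GB = 4000.0 Mb.
Stream payload after overhead: 4000.0 / 1.03 = 3883.5 Mb.
Total bitrate budget: 3883.5 Mb / 753 s = 5.157 Mbps.
Audio: 320 kbps = 0.320 Mbps.
Video: 5.157 − 0.320 = 4.837 Mbps.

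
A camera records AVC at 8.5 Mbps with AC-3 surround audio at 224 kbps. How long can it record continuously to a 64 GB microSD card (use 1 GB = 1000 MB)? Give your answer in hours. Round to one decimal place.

16.3 hours

Audio: 224 kbps = 0.224 Mbps.
Total bitrate: 8.5 + 0.224 = 8.724 Mbps.
Capacity: 64 GB = 512,000 Mb.
Recording time: 512,000 / 8.724 = 58,689 s ≈ 16.3 hours.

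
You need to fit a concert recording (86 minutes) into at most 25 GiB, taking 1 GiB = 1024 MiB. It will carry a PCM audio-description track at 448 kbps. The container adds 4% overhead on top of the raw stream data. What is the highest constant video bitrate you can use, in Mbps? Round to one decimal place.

Budget: 25 GiB = 214748.4 Mb.
Stream payload after overhead: 214748.4 / 1.04 = 206488.8 Mb.
86 min = 5160 s
Total bitrate budget: 206488.8 Mb / 5160 s = 40.017 Mbps.
Audio: 448 kbps = 0.448 Mbps.
Video: 40.017 − 0.448 = 39.569 Mbps.

39.6 Mbps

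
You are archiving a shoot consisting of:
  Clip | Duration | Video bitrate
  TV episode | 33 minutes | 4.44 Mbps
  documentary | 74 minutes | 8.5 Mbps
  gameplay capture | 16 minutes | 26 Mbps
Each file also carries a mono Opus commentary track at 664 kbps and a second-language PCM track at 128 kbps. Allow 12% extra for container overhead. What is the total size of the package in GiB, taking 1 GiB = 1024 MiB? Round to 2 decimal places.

10.08 GiB

Audio total: 664 + 128 = 792 kbps = 0.792 Mbps.
TV episode: 5.232 Mbps × 1980 s × 1.12 = 11602.5 Mb
documentary: 9.292 Mbps × 4440 s × 1.12 = 46207.3 Mb
gameplay capture: 26.792 Mbps × 960 s × 1.12 = 28806.8 Mb
Total: 86616.5 Mb = 10827.1 MB.
= 10.08 GiB.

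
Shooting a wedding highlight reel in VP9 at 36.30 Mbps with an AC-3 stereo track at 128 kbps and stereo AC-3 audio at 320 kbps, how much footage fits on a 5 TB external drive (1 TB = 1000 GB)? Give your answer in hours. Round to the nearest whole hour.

Audio total: 128 + 320 = 448 kbps = 0.448 Mbps.
Total bitrate: 36.30 + 0.448 = 36.748 Mbps.
Capacity: 5 TB = 40,000,000 Mb.
Recording time: 40,000,000 / 36.748 = 1,088,495 s ≈ 302 hours.

302 hours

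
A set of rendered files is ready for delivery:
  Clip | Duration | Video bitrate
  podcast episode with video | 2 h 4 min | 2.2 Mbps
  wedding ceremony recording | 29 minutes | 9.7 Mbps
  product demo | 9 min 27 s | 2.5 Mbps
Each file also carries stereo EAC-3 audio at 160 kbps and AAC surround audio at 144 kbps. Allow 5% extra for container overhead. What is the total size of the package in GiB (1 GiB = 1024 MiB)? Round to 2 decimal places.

4.60 GiB

Audio total: 160 + 144 = 304 kbps = 0.304 Mbps.
podcast episode with video: 2.504 Mbps × 7440 s × 1.05 = 19561.2 Mb
wedding ceremony recording: 10.004 Mbps × 1740 s × 1.05 = 18277.3 Mb
product demo: 2.804 Mbps × 567 s × 1.05 = 1669.4 Mb
Total: 39507.9 Mb = 4938.5 MB.
= 4.599 GiB.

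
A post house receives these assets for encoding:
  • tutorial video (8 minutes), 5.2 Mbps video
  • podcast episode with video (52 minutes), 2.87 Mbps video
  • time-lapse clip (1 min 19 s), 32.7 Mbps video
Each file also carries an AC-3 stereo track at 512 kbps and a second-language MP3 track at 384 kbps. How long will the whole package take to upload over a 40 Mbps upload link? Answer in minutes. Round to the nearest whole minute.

Audio total: 512 + 384 = 896 kbps = 0.896 Mbps.
tutorial video: 6.096 Mbps × 480 s = 2926.1 Mb
podcast episode with video: 3.766 Mbps × 3120 s = 11749.9 Mb
time-lapse clip: 33.596 Mbps × 79 s = 2654.1 Mb
Total: 17330.1 Mb = 2166.3 MB.
At 40 Mbps: 17330.1 / 40 = 433 s ≈ 7.22 minutes.

7 minutes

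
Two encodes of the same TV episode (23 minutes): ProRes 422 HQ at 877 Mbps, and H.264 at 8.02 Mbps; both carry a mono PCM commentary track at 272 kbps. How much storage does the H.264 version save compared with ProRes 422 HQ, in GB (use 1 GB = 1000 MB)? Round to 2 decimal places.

149.90 GB

23 min = 1380 s
Audio: 272 kbps = 0.272 Mbps.
ProRes 422 HQ: 877.272 Mbps × 1380 s = 1210635.4 Mb = 151.329 GB.
H.264: 8.292 Mbps × 1380 s = 11443.0 Mb = 1.430 GB.
Saving: 151.329 − 1.430 = 149.899 GB.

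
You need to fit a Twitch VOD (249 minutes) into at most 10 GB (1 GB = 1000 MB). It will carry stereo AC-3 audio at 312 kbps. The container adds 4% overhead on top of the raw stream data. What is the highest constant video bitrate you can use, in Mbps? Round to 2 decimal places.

4.84 Mbps

Budget: 10 GB = 80000.0 Mb.
Stream payload after overhead: 80000.0 / 1.04 = 76923.1 Mb.
249 min = 14940 s
Total bitrate budget: 76923.1 Mb / 14940 s = 5.149 Mbps.
Audio: 312 kbps = 0.312 Mbps.
Video: 5.149 − 0.312 = 4.837 Mbps.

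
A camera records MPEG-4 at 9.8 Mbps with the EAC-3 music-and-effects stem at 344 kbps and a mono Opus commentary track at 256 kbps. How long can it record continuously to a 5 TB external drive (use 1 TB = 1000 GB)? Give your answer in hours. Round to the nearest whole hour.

Audio total: 344 + 256 = 600 kbps = 0.600 Mbps.
Total bitrate: 9.8 + 0.600 = 10.400 Mbps.
Capacity: 5 TB = 40,000,000 Mb.
Recording time: 40,000,000 / 10.400 = 3,846,154 s ≈ 1,068 hours.

1068 hours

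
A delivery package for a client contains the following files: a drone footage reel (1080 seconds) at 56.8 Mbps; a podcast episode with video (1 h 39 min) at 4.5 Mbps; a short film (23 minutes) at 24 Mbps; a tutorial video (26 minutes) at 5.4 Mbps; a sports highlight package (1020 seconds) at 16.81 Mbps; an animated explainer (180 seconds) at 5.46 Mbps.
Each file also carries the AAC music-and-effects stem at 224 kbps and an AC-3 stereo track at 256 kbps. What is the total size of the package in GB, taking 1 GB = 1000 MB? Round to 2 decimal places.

19.14 GB

Audio total: 224 + 256 = 480 kbps = 0.480 Mbps.
drone footage reel: 57.280 Mbps × 1080 s = 61862.4 Mb
podcast episode with video: 4.980 Mbps × 5940 s = 29581.2 Mb
short film: 24.480 Mbps × 1380 s = 33782.4 Mb
tutorial video: 5.880 Mbps × 1560 s = 9172.8 Mb
sports highlight package: 17.290 Mbps × 1020 s = 17635.8 Mb
animated explainer: 5.940 Mbps × 180 s = 1069.2 Mb
Total: 153103.8 Mb = 19138.0 MB.
= 19.14 GB.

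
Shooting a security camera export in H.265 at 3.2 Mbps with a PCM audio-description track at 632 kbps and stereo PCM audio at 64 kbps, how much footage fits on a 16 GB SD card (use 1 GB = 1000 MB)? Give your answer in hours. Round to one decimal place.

Audio total: 632 + 64 = 696 kbps = 0.696 Mbps.
Total bitrate: 3.2 + 0.696 = 3.896 Mbps.
Capacity: 16 GB = 128,000 Mb.
Recording time: 128,000 / 3.896 = 32,854 s ≈ 9.13 hours.

9.1 hours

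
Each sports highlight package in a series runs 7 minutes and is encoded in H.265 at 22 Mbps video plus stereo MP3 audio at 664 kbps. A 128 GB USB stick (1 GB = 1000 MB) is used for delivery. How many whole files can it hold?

107

7 min = 420 s
Audio: 664 kbps = 0.664 Mbps.
Total bitrate: 22.664 Mbps.
Per item: 22.664 Mbps × 420 s = 9,519 Mb = 1,190 MB.
Capacity: 128 GB = 1,024,000 Mb; 107.58 items → 107 complete.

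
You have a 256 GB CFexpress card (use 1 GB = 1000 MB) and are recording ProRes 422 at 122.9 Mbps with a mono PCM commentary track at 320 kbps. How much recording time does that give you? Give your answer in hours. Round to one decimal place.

4.6 hours

Audio: 320 kbps = 0.320 Mbps.
Total bitrate: 122.9 + 0.320 = 123.220 Mbps.
Capacity: 256 GB = 2,048,000 Mb.
Recording time: 2,048,000 / 123.220 = 16,621 s ≈ 4.62 hours.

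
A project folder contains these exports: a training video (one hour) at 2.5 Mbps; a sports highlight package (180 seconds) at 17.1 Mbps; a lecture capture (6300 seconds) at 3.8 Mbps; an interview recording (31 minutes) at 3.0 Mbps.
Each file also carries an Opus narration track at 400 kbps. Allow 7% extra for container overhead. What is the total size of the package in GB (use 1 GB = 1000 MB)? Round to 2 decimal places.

Audio: 400 kbps = 0.400 Mbps.
training video: 2.900 Mbps × 3600 s × 1.07 = 11170.8 Mb
sports highlight package: 17.500 Mbps × 180 s × 1.07 = 3370.5 Mb
lecture capture: 4.200 Mbps × 6300 s × 1.07 = 28312.2 Mb
interview recording: 3.400 Mbps × 1860 s × 1.07 = 6766.7 Mb
Total: 49620.2 Mb = 6202.5 MB.
= 6.203 GB.

6.20 GB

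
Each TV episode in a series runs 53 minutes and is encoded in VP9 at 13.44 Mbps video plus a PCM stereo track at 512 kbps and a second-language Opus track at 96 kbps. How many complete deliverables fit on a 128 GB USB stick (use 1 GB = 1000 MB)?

53 min = 3180 s
Audio total: 512 + 96 = 608 kbps = 0.608 Mbps.
Total bitrate: 14.048 Mbps.
Per item: 14.048 Mbps × 3180 s = 44,673 Mb = 5,584 MB.
Capacity: 128 GB = 1,024,000 Mb; 22.92 items → 22 complete.

22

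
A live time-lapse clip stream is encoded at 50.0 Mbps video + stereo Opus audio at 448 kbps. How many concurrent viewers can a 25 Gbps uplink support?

495

Audio: 448 kbps = 0.448 Mbps.
Per-viewer media rate: 50.448 Mbps.
25 Gbps = 25,000 Mbps; 25,000 / 50.448 = 495.56 → 495 viewers.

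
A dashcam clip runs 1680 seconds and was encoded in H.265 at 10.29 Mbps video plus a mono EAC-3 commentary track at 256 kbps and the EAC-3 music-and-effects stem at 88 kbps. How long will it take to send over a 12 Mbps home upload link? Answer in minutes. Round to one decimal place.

24.8 minutes

Audio total: 256 + 88 = 344 kbps = 0.344 Mbps.
Total bitrate: 10.634 Mbps.
File: 10.634 Mbps × 1680 s = 17865.1 Mb.
At 12 Mbps: 17865.1 / 12 = 1488.8 s ≈ 24.8 minutes.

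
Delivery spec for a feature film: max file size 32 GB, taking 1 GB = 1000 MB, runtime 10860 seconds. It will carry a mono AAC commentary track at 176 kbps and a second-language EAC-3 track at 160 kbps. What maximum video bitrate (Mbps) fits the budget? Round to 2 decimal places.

23.24 Mbps

Budget: 32 GB = 256000.0 Mb.
Total bitrate budget: 256000.0 Mb / 10860 s = 23.573 Mbps.
Audio total: 176 + 160 = 336 kbps = 0.336 Mbps.
Video: 23.573 − 0.336 = 23.237 Mbps.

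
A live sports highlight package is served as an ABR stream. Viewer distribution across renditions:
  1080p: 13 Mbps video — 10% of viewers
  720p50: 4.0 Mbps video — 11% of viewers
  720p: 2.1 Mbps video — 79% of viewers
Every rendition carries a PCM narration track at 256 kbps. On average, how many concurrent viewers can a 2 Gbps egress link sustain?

Audio: 256 kbps = 0.256 Mbps.
Average per-viewer bitrate: 0.10×13.256 + 0.11×4.256 + 0.79×2.356 = 3.655 Mbps.
2 Gbps = 2,000 Mbps; 2,000 / 3.655 = 547.20 → 547.

547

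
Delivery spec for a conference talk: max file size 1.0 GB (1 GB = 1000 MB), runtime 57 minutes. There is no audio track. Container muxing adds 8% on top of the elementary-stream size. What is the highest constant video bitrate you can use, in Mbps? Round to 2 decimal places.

2.17 Mbps

Budget: 1.0 GB = 8000.0 Mb.
Stream payload after overhead: 8000.0 / 1.08 = 7407.4 Mb.
57 min = 3420 s
Total bitrate budget: 7407.4 Mb / 3420 s = 2.166 Mbps.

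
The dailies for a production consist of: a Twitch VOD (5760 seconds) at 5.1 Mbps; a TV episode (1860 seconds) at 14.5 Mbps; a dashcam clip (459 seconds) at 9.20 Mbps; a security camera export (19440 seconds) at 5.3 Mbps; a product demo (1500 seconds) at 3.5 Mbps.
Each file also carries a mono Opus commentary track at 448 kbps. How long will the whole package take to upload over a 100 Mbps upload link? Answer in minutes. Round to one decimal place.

Audio: 448 kbps = 0.448 Mbps.
Twitch VOD: 5.548 Mbps × 5760 s = 31956.5 Mb
TV episode: 14.948 Mbps × 1860 s = 27803.3 Mb
dashcam clip: 9.648 Mbps × 459 s = 4428.4 Mb
security camera export: 5.748 Mbps × 19440 s = 111741.1 Mb
product demo: 3.948 Mbps × 1500 s = 5922.0 Mb
Total: 181851.3 Mb = 22731.4 MB.
At 100 Mbps: 181851.3 / 100 = 1819 s ≈ 30.3 minutes.

30.3 minutes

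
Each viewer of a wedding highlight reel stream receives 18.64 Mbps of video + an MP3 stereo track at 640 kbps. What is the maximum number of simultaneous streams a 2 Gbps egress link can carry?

Audio: 640 kbps = 0.640 Mbps.
Per-viewer media rate: 19.280 Mbps.
2 Gbps = 2,000 Mbps; 2,000 / 19.280 = 103.73 → 103 viewers.

103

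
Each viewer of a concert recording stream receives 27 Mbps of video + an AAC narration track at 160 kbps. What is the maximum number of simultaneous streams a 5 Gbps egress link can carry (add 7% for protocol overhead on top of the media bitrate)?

Audio: 160 kbps = 0.160 Mbps.
Per-viewer media rate: 27.160 Mbps.
On the wire with 7% overhead: 29.061 Mbps.
5 Gbps = 5,000 Mbps; 5,000 / 29.061 = 172.05 → 172 viewers.

172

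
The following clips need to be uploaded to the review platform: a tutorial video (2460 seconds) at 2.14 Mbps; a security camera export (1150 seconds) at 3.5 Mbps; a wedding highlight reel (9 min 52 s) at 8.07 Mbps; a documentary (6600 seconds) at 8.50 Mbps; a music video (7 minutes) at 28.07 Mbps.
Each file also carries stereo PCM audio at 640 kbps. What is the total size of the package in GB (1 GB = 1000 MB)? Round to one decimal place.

Audio: 640 kbps = 0.640 Mbps.
tutorial video: 2.780 Mbps × 2460 s = 6838.8 Mb
security camera export: 4.140 Mbps × 1150 s = 4761.0 Mb
wedding highlight reel: 8.710 Mbps × 592 s = 5156.3 Mb
documentary: 9.140 Mbps × 6600 s = 60324.0 Mb
music video: 28.710 Mbps × 420 s = 12058.2 Mb
Total: 89138.3 Mb = 11142.3 MB.
= 11.14 GB.

11.1 GB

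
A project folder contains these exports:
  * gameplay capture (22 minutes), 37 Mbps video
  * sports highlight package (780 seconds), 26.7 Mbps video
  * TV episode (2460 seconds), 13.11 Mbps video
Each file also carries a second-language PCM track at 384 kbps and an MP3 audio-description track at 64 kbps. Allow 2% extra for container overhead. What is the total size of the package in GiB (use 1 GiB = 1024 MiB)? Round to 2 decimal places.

12.34 GiB

Audio total: 384 + 64 = 448 kbps = 0.448 Mbps.
gameplay capture: 37.448 Mbps × 1320 s × 1.02 = 50420.0 Mb
sports highlight package: 27.148 Mbps × 780 s × 1.02 = 21598.9 Mb
TV episode: 13.558 Mbps × 2460 s × 1.02 = 34019.7 Mb
Total: 106038.7 Mb = 13254.8 MB.
= 12.34 GiB.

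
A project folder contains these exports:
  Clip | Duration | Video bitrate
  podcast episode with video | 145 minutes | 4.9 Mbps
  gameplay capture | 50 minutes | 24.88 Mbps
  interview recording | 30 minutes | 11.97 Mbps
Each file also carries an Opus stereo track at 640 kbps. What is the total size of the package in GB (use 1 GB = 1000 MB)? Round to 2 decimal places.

Audio: 640 kbps = 0.640 Mbps.
podcast episode with video: 5.540 Mbps × 8700 s = 48198.0 Mb
gameplay capture: 25.520 Mbps × 3000 s = 76560.0 Mb
interview recording: 12.610 Mbps × 1800 s = 22698.0 Mb
Total: 147456.0 Mb = 18432.0 MB.
= 18.43 GB.

18.43 GB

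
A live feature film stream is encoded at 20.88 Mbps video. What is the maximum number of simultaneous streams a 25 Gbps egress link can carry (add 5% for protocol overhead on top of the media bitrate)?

1140

On the wire with 5% overhead: 21.924 Mbps.
25 Gbps = 25,000 Mbps; 25,000 / 21.924 = 1140.30 → 1140 viewers.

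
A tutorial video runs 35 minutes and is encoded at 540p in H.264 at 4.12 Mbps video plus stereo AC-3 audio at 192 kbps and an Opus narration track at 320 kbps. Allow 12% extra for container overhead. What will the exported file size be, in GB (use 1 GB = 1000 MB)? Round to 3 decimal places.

35 min = 2100 s
Audio total: 192 + 320 = 512 kbps = 0.512 Mbps.
Total bitrate: 4.12 + 0.512 = 4.632 Mbps.
Stream data: 4.632 Mbps × 2100 s = 9727.2 Mb.
With 12% container overhead: ×1.12.
10,894 Mb ÷ 8 = 1,362 MB → 1.362 GB.

1.362 GB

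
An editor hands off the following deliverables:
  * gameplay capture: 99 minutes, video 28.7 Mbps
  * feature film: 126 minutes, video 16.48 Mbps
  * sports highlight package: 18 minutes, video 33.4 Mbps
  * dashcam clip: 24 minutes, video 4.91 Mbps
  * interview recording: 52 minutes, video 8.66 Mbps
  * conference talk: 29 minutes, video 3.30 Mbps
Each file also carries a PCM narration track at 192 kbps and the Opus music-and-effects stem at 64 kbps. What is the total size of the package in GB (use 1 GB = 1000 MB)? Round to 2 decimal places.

47.04 GB

Audio total: 192 + 64 = 256 kbps = 0.256 Mbps.
gameplay capture: 28.956 Mbps × 5940 s = 171998.6 Mb
feature film: 16.736 Mbps × 7560 s = 126524.2 Mb
sports highlight package: 33.656 Mbps × 1080 s = 36348.5 Mb
dashcam clip: 5.166 Mbps × 1440 s = 7439.0 Mb
interview recording: 8.916 Mbps × 3120 s = 27817.9 Mb
conference talk: 3.556 Mbps × 1740 s = 6187.4 Mb
Total: 376315.7 Mb = 47039.5 MB.
= 47.04 GB.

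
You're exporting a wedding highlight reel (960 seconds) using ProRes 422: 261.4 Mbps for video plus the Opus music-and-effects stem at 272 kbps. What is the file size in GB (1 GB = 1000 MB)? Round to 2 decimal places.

Audio: 272 kbps = 0.272 Mbps.
Total bitrate: 261.4 + 0.272 = 261.672 Mbps.
Stream data: 261.672 Mbps × 960 s = 251205.1 Mb.
251,205 Mb ÷ 8 = 31,401 MB → 31.40 GB.

31.40 GB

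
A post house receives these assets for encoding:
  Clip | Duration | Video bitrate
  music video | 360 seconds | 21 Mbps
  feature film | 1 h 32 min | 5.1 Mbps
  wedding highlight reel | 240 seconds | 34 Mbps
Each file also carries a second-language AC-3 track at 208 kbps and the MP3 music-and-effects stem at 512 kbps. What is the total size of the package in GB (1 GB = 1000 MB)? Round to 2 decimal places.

Audio total: 208 + 512 = 720 kbps = 0.720 Mbps.
music video: 21.720 Mbps × 360 s = 7819.2 Mb
feature film: 5.820 Mbps × 5520 s = 32126.4 Mb
wedding highlight reel: 34.720 Mbps × 240 s = 8332.8 Mb
Total: 48278.4 Mb = 6034.8 MB.
= 6.035 GB.

6.03 GB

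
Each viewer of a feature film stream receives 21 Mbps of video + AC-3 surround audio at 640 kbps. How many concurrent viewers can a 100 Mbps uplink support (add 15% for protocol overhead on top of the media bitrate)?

Audio: 640 kbps = 0.640 Mbps.
Per-viewer media rate: 21.640 Mbps.
On the wire with 15% overhead: 24.886 Mbps.
100 Mbps = 100.0 Mbps; 100.0 / 24.886 = 4.02 → 4 viewers.

4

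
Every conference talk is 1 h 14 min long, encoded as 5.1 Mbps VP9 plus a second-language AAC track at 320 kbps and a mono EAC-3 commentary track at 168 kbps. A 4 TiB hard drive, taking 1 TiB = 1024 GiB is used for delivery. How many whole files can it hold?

1 h 14 min = 74 min = 4440 s
Audio total: 320 + 168 = 488 kbps = 0.488 Mbps.
Total bitrate: 5.588 Mbps.
Per item: 5.588 Mbps × 4440 s = 24,811 Mb = 3,101 MB.
Capacity: 4 TiB = 35,184,372 Mb; 1418.11 items → 1418 complete.

1418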